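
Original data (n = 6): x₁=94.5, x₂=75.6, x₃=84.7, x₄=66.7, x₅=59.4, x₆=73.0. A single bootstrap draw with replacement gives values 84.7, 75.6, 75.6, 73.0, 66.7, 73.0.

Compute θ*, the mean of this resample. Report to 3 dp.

θ* = 74.767

Mean = (84.7 + 75.6 + 75.6 + 73.0 + 66.7 + 73.0) / 6 = 448.60 / 6 = 74.767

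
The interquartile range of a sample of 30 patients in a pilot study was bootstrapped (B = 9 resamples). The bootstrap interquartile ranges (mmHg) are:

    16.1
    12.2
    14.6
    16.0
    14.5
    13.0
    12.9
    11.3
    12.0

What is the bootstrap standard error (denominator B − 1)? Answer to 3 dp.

SE* = 1.749

Bootstrap SE is the standard deviation of the 9 replicate interquartile ranges.
Mean of replicates: (16.1 + 12.2 + 14.6 + 16.0 + 14.5 + 13.0 + 12.9 + 11.3 + 12.0) / 9 = 122.6000 / 9 = 13.6222
Sum of squared deviations: (+2.4778)² + (−1.4222)² + (+0.9778)² + (+2.3778)² + (+0.8778)² + (−0.6222)² + (−0.7222)² + (−2.3222)² + (−1.6222)² = 24.4756
Variance = 24.4756 / 8 = 3.0594
SE* = √3.0594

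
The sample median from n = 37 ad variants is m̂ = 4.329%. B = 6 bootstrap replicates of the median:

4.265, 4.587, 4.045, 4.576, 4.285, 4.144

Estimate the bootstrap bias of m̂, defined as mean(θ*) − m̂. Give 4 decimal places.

mean(θ*) = (4.265 + 4.587 + 4.045 + 4.576 + 4.285 + 4.144) / 6 = 4.31700
bias = 4.31700 − 4.329

bias = −0.0120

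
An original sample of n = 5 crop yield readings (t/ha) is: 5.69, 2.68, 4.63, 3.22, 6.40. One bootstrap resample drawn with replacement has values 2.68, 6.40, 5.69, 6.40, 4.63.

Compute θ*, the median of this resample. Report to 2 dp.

Sorted: 2.68, 4.63, 5.69, 6.40, 6.40
Median = middle value = 5.69

θ* = 5.69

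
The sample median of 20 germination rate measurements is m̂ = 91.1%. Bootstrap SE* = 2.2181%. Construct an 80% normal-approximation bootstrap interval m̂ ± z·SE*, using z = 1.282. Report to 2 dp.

(88.26, 93.94)

Margin = 1.282 × 2.2181 = 2.844
Interval: 91.1 ± 2.844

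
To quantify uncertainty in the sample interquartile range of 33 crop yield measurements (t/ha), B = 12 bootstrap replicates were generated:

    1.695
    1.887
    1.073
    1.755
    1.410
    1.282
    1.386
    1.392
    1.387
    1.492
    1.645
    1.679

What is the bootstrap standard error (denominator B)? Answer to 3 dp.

Bootstrap SE is the standard deviation of the 12 replicate interquartile ranges.
Mean of replicates: (1.695 + 1.887 + 1.073 + 1.755 + 1.410 + 1.282 + 1.386 + 1.392 + 1.387 + 1.492 + 1.645 + 1.679) / 12 = 18.0830 / 12 = 1.5069
Sum of squared deviations: (+0.1881)² + (+0.3801)² + (−0.4339)² + (+0.2481)² + (−0.0969)² + (−0.2249)² + (−0.1209)² + (−0.1149)² + (−0.1199)² + (−0.0149)² + (+0.1381)² + (+0.1721)² = 0.5808
Variance = 0.5808 / 12 = 0.0484
SE* = √0.0484

SE* = 0.220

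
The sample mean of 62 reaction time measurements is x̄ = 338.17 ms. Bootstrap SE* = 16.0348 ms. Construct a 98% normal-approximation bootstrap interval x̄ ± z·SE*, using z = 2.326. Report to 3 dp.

Margin = 2.326 × 16.0348 = 37.2969
Interval: 338.17 ± 37.2969

(300.873, 375.467)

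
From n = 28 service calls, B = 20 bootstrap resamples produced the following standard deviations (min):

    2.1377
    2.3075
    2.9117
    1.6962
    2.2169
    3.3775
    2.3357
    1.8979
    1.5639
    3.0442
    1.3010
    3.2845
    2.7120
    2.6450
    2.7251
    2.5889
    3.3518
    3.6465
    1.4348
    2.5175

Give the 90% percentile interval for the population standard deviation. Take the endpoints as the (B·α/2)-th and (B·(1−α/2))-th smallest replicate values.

Sorted replicates: 1.3010, 1.4348, 1.5639, 1.6962, 1.8979, 2.1377, 2.2169, 2.3075, 2.3357, 2.5175, 2.5889, 2.6450, 2.7120, 2.7251, 2.9117, 3.0442, 3.2845, 3.3518, 3.3775, 3.6465
α = 0.10; lower rank = 20 × 0.050 = 1; upper rank = 20 × 0.950 = 19.
The 1st smallest replicate is 1.3010; the 19th is 3.3775.

(1.3010, 3.3775)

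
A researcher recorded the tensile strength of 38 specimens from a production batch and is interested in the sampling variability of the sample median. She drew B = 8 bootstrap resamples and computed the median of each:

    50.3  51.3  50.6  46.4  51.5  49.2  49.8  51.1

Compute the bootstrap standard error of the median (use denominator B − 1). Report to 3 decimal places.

Bootstrap SE is the standard deviation of the 8 replicate medians.
Mean of replicates: (50.3 + 51.3 + 50.6 + 46.4 + 51.5 + 49.2 + 49.8 + 51.1) / 8 = 400.2000 / 8 = 50.0250
Sum of squared deviations: (+0.2750)² + (+1.2750)² + (+0.5750)² + (−3.6250)² + (+1.4750)² + (−0.8250)² + (−0.2250)² + (+1.0750)² = 19.2350
Variance = 19.2350 / 7 = 2.7479
SE* = √2.7479

SE* = 1.658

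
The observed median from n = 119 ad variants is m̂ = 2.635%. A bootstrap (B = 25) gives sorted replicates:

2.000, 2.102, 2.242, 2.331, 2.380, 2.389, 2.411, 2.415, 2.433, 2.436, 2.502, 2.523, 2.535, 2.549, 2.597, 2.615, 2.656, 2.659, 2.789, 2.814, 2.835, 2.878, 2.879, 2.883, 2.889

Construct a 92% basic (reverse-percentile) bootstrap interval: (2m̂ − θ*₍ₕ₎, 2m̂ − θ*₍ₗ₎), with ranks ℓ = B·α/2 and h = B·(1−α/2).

Percentile endpoints at ranks 1 and 24: θ*₍1₎ = 2.000, θ*₍24₎ = 2.883.
Basic interval reflects these around m̂:
  lower = 2 × 2.635 − 2.883 = 2.387
  upper = 2 × 2.635 − 2.000 = 3.270

(2.387, 3.270)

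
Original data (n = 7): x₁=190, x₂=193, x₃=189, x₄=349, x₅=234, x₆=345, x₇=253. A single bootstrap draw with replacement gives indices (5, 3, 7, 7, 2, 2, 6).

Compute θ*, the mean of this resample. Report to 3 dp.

θ* = 237.143

Resample values: 234, 189, 253, 253, 193, 193, 345.
Mean = (234 + 189 + 253 + 253 + 193 + 193 + 345) / 7 = 1660.0 / 7 = 237.143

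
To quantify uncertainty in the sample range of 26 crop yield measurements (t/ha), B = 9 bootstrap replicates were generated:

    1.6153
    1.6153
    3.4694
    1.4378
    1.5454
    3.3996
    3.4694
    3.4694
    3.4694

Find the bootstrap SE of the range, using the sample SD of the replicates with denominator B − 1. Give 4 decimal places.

SE* = 1.0040

Bootstrap SE is the standard deviation of the 9 replicate ranges.
Mean of replicates: (1.6153 + 1.6153 + 3.4694 + 1.4378 + 1.5454 + 3.3996 + 3.4694 + 3.4694 + 3.4694) / 9 = 23.49100 / 9 = 2.61011
Sum of squared deviations: (−0.99481)² + (−0.99481)² + (+0.85929)² + (−1.17231)² + (−1.06471)² + (+0.78949)² + (+0.85929)² + (+0.85929)² + (+0.85929)² = 8.06402
Variance = 8.06402 / 8 = 1.00800
SE* = √1.00800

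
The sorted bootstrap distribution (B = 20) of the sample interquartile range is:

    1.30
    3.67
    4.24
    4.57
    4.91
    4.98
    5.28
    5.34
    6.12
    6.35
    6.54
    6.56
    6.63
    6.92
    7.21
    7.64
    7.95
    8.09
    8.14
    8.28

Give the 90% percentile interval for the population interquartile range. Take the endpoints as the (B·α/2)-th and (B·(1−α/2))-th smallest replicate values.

α = 0.10; lower rank = 20 × 0.050 = 1; upper rank = 20 × 0.950 = 19.
The 1st smallest replicate is 1.30; the 19th is 8.14.

(1.30, 8.14)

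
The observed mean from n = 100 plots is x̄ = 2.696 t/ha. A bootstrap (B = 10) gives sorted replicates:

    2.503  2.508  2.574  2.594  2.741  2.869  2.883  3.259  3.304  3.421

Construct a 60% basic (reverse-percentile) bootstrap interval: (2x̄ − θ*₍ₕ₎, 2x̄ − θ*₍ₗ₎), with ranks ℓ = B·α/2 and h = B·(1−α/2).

Percentile endpoints at ranks 2 and 8: θ*₍2₎ = 2.508, θ*₍8₎ = 3.259.
Basic interval reflects these around x̄:
  lower = 2 × 2.696 − 3.259 = 2.133
  upper = 2 × 2.696 − 2.508 = 2.884

(2.133, 2.884)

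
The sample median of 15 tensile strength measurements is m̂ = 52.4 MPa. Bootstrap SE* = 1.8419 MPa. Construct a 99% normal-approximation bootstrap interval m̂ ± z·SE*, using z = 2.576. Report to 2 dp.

(47.66, 57.14)

Margin = 2.576 × 1.8419 = 4.745
Interval: 52.4 ± 4.745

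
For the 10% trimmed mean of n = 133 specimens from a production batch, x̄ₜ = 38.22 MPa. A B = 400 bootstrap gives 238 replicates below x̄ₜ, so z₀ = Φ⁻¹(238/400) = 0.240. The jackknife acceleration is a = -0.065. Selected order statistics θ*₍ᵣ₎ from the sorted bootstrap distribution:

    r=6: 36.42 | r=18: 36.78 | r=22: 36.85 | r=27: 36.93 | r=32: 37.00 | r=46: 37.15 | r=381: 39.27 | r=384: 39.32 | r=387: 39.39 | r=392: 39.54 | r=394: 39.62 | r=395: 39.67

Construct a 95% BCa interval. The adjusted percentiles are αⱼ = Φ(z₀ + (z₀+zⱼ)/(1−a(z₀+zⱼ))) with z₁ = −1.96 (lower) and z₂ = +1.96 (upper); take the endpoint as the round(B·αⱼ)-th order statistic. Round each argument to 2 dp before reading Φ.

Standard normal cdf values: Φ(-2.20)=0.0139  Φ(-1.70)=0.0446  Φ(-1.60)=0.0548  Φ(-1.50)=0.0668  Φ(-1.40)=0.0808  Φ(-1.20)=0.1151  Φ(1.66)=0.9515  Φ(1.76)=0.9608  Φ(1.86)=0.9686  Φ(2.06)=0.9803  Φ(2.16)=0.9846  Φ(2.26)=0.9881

Lower: z₀ + z₁ = 0.240 + (-1.960) = -1.720; 1 − a(z₀+z₁) = 1 − (-0.065)(-1.720) = 0.8882; argument = 0.240 + (-1.720)/0.8882 = -1.6965 → -1.70.
α₁ = Φ(-1.70) = 0.0446; rank = round(400 × 0.0446) = 18; θ*₍18₎ = 36.78.
Upper: z₀ + z₂ = 2.200; 1 − a(z₀+z₂) = 1.1430; argument = 2.1648 → 2.16; α₂ = 0.9846; rank = 394; θ*₍394₎ = 39.62.

(36.78, 39.62)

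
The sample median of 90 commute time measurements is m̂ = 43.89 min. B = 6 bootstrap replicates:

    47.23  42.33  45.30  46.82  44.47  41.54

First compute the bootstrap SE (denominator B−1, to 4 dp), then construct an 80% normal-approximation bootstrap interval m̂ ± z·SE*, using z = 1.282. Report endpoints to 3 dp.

Mean of replicates = 44.6150; sum of squared deviations = 26.8673; SE* = √(26.8673/5) = 2.3181
Margin = 1.282 × 2.3181 = 2.9718
Interval: 43.89 ± 2.9718

(40.918, 46.862)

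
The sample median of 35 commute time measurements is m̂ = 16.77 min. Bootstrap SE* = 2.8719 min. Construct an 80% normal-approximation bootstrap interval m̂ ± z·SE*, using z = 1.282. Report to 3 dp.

(13.088, 20.452)

Margin = 1.282 × 2.8719 = 3.6818
Interval: 16.77 ± 3.6818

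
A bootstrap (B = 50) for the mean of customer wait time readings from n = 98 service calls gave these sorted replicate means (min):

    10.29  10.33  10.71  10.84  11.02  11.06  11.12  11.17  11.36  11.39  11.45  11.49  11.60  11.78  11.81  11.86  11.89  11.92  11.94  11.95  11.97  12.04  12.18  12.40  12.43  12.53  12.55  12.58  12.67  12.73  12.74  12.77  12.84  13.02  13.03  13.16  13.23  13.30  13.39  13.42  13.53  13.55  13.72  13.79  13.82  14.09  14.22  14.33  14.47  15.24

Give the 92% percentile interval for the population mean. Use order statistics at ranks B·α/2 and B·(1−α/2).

α = 0.08; lower rank = 50 × 0.040 = 2; upper rank = 50 × 0.960 = 48.
The 2nd smallest replicate is 10.33; the 48th is 14.33.

(10.33, 14.33)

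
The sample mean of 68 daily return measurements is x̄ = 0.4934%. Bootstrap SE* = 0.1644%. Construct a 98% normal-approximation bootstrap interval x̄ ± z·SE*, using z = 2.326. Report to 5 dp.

(0.11101, 0.87579)

Margin = 2.326 × 0.1644 = 0.382394
Interval: 0.4934 ± 0.382394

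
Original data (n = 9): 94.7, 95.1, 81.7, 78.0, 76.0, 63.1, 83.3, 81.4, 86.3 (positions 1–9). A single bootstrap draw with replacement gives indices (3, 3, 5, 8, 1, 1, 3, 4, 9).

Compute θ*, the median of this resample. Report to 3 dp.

θ* = 81.700

Resample values: 81.7, 81.7, 76.0, 81.4, 94.7, 94.7, 81.7, 78.0, 86.3.
Sorted: 76.0, 78.0, 81.4, 81.7, 81.7, 81.7, 86.3, 94.7, 94.7
Median = middle value = 81.700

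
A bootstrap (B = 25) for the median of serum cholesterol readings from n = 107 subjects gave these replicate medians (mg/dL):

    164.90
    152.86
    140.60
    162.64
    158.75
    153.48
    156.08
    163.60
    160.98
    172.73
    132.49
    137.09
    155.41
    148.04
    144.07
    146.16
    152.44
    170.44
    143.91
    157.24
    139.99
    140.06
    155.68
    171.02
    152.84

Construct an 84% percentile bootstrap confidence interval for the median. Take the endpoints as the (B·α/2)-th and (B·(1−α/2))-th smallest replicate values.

(137.09, 170.44)

Sorted replicates: 132.49, 137.09, 139.99, 140.06, 140.60, 143.91, 144.07, 146.16, 148.04, 152.44, 152.84, 152.86, 153.48, 155.41, 155.68, 156.08, 157.24, 158.75, 160.98, 162.64, 163.60, 164.90, 170.44, 171.02, 172.73
α = 0.16; lower rank = 25 × 0.080 = 2; upper rank = 25 × 0.920 = 23.
The 2nd smallest replicate is 137.09; the 23rd is 170.44.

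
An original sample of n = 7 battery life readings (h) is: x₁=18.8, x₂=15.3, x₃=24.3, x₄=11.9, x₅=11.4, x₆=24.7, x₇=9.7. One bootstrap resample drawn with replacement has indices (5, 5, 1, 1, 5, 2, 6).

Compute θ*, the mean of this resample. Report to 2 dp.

Resample values: 11.4, 11.4, 18.8, 18.8, 11.4, 15.3, 24.7.
Mean = (11.4 + 11.4 + 18.8 + 18.8 + 11.4 + 15.3 + 24.7) / 7 = 111.80 / 7 = 15.97

θ* = 15.97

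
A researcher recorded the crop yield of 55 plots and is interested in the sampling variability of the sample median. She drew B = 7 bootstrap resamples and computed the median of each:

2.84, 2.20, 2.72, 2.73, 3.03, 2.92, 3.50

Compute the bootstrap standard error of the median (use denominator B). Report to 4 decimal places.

Bootstrap SE is the standard deviation of the 7 replicate medians.
Mean of replicates: (2.84 + 2.20 + 2.72 + 2.73 + 3.03 + 2.92 + 3.50) / 7 = 19.94000 / 7 = 2.84857
Sum of squared deviations: (−0.00857)² + (−0.64857)² + (−0.12857)² + (−0.11857)² + (+0.18143)² + (+0.07143)² + (+0.65143)² = 0.91369
Variance = 0.91369 / 7 = 0.13053
SE* = √0.13053

SE* = 0.3613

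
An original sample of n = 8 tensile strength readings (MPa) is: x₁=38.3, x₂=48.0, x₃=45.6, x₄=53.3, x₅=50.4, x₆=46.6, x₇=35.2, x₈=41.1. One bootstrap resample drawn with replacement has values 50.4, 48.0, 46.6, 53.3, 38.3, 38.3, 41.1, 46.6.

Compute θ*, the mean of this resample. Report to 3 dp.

Mean = (50.4 + 48.0 + 46.6 + 53.3 + 38.3 + 38.3 + 41.1 + 46.6) / 8 = 362.60 / 8 = 45.325

θ* = 45.325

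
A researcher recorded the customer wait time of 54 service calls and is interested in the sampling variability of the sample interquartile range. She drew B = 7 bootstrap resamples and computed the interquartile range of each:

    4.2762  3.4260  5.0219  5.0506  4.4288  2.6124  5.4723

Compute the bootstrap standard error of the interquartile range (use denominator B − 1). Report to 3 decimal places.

Bootstrap SE is the standard deviation of the 7 replicate interquartile ranges.
Mean of replicates: (4.2762 + 3.4260 + 5.0219 + 5.0506 + 4.4288 + 2.6124 + 5.4723) / 7 = 30.28820 / 7 = 4.32689
Sum of squared deviations: (−0.05069)² + (−0.90089)² + (+0.69501)² + (+0.72371)² + (+0.10191)² + (−1.71449)² + (+1.14541)² = 6.08279
Variance = 6.08279 / 6 = 1.01380
SE* = √1.01380

SE* = 1.007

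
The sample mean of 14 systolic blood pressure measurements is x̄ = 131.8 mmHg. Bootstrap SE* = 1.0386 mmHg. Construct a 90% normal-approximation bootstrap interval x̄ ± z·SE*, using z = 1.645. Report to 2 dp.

Margin = 1.645 × 1.0386 = 1.708
Interval: 131.8 ± 1.708

(130.09, 133.51)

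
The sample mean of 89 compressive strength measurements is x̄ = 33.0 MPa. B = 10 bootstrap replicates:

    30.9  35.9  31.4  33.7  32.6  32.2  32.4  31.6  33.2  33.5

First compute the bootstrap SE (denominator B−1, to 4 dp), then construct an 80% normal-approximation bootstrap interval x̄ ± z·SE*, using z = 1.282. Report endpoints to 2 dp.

Mean of replicates = 32.7400; sum of squared deviations = 18.6040; SE* = √(18.6040/9) = 1.4377
Margin = 1.282 × 1.4377 = 1.843
Interval: 33.0 ± 1.843

(31.16, 34.84)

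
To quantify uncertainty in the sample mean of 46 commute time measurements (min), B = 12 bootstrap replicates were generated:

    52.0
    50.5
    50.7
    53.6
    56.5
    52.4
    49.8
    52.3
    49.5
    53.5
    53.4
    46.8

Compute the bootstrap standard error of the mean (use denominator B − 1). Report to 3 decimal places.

SE* = 2.497

Bootstrap SE is the standard deviation of the 12 replicate means.
Mean of replicates: (52.0 + 50.5 + 50.7 + 53.6 + 56.5 + 52.4 + 49.8 + 52.3 + 49.5 + 53.5 + 53.4 + 46.8) / 12 = 621.0000 / 12 = 51.7500
Sum of squared deviations: (+0.2500)² + (−1.2500)² + (−1.0500)² + (+1.8500)² + (+4.7500)² + (+0.6500)² + (−1.9500)² + (+0.5500)² + (−2.2500)² + (+1.7500)² + (+1.6500)² + (−4.9500)² = 68.5900
Variance = 68.5900 / 11 = 6.2355
SE* = √6.2355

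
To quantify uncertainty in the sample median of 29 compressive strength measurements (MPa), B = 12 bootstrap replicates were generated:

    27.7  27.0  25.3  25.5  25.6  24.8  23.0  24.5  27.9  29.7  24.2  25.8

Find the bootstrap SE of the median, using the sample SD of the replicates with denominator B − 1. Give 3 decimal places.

SE* = 1.858

Bootstrap SE is the standard deviation of the 12 replicate medians.
Mean of replicates: (27.7 + 27.0 + 25.3 + 25.5 + 25.6 + 24.8 + 23.0 + 24.5 + 27.9 + 29.7 + 24.2 + 25.8) / 12 = 311.0000 / 12 = 25.9167
Sum of squared deviations: (+1.7833)² + (+1.0833)² + (−0.6167)² + (−0.4167)² + (−0.3167)² + (−1.1167)² + (−2.9167)² + (−1.4167)² + (+1.9833)² + (+3.7833)² + (−1.7167)² + (−0.1167)² = 37.9767
Variance = 37.9767 / 11 = 3.4524
SE* = √3.4524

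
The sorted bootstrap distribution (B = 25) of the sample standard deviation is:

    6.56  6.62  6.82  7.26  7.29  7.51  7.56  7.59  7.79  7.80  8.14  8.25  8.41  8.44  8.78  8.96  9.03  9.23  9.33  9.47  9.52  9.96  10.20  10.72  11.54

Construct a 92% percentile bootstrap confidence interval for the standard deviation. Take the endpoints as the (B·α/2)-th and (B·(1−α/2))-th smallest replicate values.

(6.56, 10.72)

α = 0.08; lower rank = 25 × 0.040 = 1; upper rank = 25 × 0.960 = 24.
The 1st smallest replicate is 6.56; the 24th is 10.72.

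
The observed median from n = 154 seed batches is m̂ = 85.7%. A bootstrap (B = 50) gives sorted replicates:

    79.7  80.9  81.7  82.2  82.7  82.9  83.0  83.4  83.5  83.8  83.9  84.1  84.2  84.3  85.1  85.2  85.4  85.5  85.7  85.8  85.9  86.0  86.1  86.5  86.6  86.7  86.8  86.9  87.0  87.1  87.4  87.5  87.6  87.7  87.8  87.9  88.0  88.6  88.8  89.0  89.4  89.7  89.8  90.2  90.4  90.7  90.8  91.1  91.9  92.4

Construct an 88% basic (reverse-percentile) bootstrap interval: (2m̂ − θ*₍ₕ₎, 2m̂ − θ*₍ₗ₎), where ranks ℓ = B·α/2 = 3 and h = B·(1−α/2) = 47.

(80.6, 89.7)

Percentile endpoints at ranks 3 and 47: θ*₍3₎ = 81.7, θ*₍47₎ = 90.8.
Basic interval reflects these around m̂:
  lower = 2 × 85.7 − 90.8 = 80.6
  upper = 2 × 85.7 − 81.7 = 89.7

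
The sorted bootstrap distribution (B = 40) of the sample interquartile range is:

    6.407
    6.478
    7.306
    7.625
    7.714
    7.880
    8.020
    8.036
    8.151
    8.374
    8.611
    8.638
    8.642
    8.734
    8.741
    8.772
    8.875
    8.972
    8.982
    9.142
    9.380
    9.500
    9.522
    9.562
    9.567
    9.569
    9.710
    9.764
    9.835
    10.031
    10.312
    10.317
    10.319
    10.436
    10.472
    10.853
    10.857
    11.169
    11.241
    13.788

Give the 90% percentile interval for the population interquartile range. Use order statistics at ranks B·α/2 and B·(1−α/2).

α = 0.10; lower rank = 40 × 0.050 = 2; upper rank = 40 × 0.950 = 38.
The 2nd smallest replicate is 6.478; the 38th is 11.169.

(6.478, 11.169)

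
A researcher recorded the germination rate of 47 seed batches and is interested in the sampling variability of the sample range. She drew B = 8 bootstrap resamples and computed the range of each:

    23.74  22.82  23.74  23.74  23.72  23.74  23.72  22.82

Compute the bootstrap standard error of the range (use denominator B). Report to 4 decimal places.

Bootstrap SE is the standard deviation of the 8 replicate ranges.
Mean of replicates: (23.74 + 22.82 + 23.74 + 23.74 + 23.72 + 23.74 + 23.72 + 22.82) / 8 = 188.04000 / 8 = 23.50500
Sum of squared deviations: (+0.23500)² + (−0.68500)² + (+0.23500)² + (+0.23500)² + (+0.21500)² + (+0.23500)² + (+0.21500)² + (−0.68500)² = 1.25180
Variance = 1.25180 / 8 = 0.15647
SE* = √0.15647

SE* = 0.3956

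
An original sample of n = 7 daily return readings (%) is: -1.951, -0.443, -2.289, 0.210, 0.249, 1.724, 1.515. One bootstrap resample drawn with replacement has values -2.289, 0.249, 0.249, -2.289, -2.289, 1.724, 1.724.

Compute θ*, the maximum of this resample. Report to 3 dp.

θ* = 1.724

Maximum = 1.724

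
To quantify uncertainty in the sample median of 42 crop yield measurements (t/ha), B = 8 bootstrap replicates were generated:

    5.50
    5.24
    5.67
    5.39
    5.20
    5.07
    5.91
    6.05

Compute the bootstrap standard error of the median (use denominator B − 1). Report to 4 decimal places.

Bootstrap SE is the standard deviation of the 8 replicate medians.
Mean of replicates: (5.50 + 5.24 + 5.67 + 5.39 + 5.20 + 5.07 + 5.91 + 6.05) / 8 = 44.03000 / 8 = 5.50375
Sum of squared deviations: (−0.00375)² + (−0.26375)² + (+0.16625)² + (−0.11375)² + (−0.30375)² + (−0.43375)² + (+0.40625)² + (+0.54625)² = 0.85399
Variance = 0.85399 / 7 = 0.12200
SE* = √0.12200

SE* = 0.3493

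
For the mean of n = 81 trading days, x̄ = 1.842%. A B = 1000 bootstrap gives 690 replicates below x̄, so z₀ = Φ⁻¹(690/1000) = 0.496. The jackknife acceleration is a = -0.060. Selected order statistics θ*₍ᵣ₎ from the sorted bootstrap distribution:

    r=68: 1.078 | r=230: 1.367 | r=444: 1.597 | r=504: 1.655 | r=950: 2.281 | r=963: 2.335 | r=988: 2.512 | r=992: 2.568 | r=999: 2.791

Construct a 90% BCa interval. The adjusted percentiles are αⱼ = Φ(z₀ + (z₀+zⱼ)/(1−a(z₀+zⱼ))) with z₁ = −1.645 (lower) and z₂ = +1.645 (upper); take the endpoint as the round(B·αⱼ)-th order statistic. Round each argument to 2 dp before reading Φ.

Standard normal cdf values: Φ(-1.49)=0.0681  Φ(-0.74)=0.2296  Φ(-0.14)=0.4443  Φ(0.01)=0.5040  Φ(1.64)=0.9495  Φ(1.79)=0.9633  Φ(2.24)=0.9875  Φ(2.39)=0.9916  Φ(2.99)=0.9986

(1.367, 2.568)

Lower: z₀ + z₁ = 0.496 + (-1.645) = -1.149; 1 − a(z₀+z₁) = 1 − (-0.060)(-1.149) = 0.9311; argument = 0.496 + (-1.149)/0.9311 = -0.7381 → -0.74.
α₁ = Φ(-0.74) = 0.2296; rank = round(1000 × 0.2296) = 230; θ*₍230₎ = 1.367.
Upper: z₀ + z₂ = 2.141; 1 − a(z₀+z₂) = 1.1285; argument = 2.3933 → 2.39; α₂ = 0.9916; rank = 992; θ*₍992₎ = 2.568.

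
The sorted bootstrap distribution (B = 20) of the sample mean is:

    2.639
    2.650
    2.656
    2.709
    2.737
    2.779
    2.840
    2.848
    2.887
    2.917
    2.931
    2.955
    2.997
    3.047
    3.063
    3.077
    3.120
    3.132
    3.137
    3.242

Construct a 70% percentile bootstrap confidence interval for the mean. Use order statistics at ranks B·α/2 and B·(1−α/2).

α = 0.30; lower rank = 20 × 0.150 = 3; upper rank = 20 × 0.850 = 17.
The 3rd smallest replicate is 2.656; the 17th is 3.120.

(2.656, 3.120)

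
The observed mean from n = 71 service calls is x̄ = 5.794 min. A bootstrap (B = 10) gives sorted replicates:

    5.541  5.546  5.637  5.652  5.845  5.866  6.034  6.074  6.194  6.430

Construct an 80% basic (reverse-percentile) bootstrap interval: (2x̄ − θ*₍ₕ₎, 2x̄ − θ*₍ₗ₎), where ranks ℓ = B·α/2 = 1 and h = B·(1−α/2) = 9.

(5.394, 6.047)

Percentile endpoints at ranks 1 and 9: θ*₍1₎ = 5.541, θ*₍9₎ = 6.194.
Basic interval reflects these around x̄:
  lower = 2 × 5.794 − 6.194 = 5.394
  upper = 2 × 5.794 − 5.541 = 6.047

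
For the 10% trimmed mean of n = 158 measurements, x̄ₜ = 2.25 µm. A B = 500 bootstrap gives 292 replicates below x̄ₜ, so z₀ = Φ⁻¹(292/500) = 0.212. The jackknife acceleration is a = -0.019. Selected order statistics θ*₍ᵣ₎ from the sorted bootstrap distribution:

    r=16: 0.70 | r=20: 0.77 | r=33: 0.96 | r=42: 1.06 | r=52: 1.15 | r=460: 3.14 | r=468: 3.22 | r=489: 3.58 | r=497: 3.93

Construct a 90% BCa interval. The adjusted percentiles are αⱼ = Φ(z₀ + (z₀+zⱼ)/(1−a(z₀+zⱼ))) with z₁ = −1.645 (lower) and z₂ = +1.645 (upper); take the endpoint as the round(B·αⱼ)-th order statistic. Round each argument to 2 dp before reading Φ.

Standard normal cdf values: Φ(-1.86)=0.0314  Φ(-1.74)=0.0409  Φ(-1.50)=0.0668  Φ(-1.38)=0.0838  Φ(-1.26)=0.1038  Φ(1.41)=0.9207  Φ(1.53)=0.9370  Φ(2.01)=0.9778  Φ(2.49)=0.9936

Lower: z₀ + z₁ = 0.212 + (-1.645) = -1.433; 1 − a(z₀+z₁) = 1 − (-0.019)(-1.433) = 0.9728; argument = 0.212 + (-1.433)/0.9728 = -1.2611 → -1.26.
α₁ = Φ(-1.26) = 0.1038; rank = round(500 × 0.1038) = 52; θ*₍52₎ = 1.15.
Upper: z₀ + z₂ = 1.857; 1 − a(z₀+z₂) = 1.0353; argument = 2.0057 → 2.01; α₂ = 0.9778; rank = 489; θ*₍489₎ = 3.58.

(1.15, 3.58)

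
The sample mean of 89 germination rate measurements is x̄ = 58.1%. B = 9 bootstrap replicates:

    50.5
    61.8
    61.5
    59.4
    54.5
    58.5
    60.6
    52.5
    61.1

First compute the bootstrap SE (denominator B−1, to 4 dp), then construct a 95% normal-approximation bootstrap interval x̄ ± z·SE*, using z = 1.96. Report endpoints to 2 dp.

Mean of replicates = 57.8222; sum of squared deviations = 143.7356; SE* = √(143.7356/8) = 4.2387
Margin = 1.96 × 4.2387 = 8.308
Interval: 58.1 ± 8.308

(49.79, 66.41)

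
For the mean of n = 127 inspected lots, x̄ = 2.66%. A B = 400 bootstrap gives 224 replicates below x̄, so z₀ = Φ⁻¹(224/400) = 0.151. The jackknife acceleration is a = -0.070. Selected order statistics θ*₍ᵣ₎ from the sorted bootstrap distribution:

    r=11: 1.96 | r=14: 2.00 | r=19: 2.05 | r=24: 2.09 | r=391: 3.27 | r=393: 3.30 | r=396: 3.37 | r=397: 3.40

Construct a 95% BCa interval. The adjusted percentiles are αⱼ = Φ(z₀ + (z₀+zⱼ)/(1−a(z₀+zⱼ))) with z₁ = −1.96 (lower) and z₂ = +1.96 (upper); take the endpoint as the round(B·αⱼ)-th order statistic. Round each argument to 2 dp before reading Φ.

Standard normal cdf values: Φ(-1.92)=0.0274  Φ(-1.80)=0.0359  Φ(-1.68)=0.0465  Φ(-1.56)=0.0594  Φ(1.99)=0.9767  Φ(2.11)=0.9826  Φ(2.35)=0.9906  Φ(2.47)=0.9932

Lower: z₀ + z₁ = 0.151 + (-1.960) = -1.809; 1 − a(z₀+z₁) = 1 − (-0.070)(-1.809) = 0.8734; argument = 0.151 + (-1.809)/0.8734 = -1.9203 → -1.92.
α₁ = Φ(-1.92) = 0.0274; rank = round(400 × 0.0274) = 11; θ*₍11₎ = 1.96.
Upper: z₀ + z₂ = 2.111; 1 − a(z₀+z₂) = 1.1478; argument = 1.9902 → 1.99; α₂ = 0.9767; rank = 391; θ*₍391₎ = 3.27.

(1.96, 3.27)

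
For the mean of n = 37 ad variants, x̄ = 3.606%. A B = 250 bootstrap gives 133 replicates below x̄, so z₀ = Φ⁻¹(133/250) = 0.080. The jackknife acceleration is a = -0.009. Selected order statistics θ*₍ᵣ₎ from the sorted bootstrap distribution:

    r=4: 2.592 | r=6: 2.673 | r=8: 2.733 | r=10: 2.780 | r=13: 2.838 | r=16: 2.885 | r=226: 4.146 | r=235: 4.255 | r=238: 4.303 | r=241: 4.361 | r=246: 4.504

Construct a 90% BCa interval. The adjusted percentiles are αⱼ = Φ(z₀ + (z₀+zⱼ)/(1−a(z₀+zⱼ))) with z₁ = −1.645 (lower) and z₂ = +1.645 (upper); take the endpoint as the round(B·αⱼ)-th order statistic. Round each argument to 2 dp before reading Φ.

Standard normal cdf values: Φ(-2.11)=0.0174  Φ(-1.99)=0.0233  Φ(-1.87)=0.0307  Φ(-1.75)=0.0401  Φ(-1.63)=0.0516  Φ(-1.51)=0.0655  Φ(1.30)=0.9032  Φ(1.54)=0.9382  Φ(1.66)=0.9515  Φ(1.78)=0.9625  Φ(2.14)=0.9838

(2.885, 4.361)

Lower: z₀ + z₁ = 0.080 + (-1.645) = -1.565; 1 − a(z₀+z₁) = 1 − (-0.009)(-1.565) = 0.9859; argument = 0.080 + (-1.565)/0.9859 = -1.5074 → -1.51.
α₁ = Φ(-1.51) = 0.0655; rank = round(250 × 0.0655) = 16; θ*₍16₎ = 2.885.
Upper: z₀ + z₂ = 1.725; 1 − a(z₀+z₂) = 1.0155; argument = 1.7786 → 1.78; α₂ = 0.9625; rank = 241; θ*₍241₎ = 4.361.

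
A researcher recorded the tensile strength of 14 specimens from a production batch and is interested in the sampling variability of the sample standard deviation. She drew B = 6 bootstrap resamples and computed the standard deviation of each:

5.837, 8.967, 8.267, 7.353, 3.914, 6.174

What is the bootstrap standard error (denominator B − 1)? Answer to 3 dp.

SE* = 1.832

Bootstrap SE is the standard deviation of the 6 replicate standard deviations.
Mean of replicates: (5.837 + 8.967 + 8.267 + 7.353 + 3.914 + 6.174) / 6 = 40.5120 / 6 = 6.7520
Sum of squared deviations: (−0.9150)² + (+2.2150)² + (+1.5150)² + (+0.6010)² + (−2.8380)² + (−0.5780)² = 16.7882
Variance = 16.7882 / 5 = 3.3576
SE* = √3.3576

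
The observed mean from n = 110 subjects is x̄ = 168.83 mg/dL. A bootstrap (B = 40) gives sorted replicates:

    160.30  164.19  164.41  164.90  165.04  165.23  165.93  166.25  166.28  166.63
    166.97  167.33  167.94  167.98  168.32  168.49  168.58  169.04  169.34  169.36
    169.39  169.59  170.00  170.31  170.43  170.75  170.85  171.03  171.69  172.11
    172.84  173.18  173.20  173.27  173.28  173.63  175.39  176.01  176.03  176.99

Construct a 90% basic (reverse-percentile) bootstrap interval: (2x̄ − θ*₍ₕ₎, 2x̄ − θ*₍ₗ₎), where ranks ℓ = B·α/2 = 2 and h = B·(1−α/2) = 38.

Percentile endpoints at ranks 2 and 38: θ*₍2₎ = 164.19, θ*₍38₎ = 176.01.
Basic interval reflects these around x̄:
  lower = 2 × 168.83 − 176.01 = 161.65
  upper = 2 × 168.83 − 164.19 = 173.47

(161.65, 173.47)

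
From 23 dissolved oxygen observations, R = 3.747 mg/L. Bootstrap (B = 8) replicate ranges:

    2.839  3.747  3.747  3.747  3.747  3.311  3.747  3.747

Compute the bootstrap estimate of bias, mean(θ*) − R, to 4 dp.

mean(θ*) = (2.839 + 3.747 + 3.747 + 3.747 + 3.747 + 3.311 + 3.747 + 3.747) / 8 = 3.57900
bias = 3.57900 − 3.747

bias = −0.1680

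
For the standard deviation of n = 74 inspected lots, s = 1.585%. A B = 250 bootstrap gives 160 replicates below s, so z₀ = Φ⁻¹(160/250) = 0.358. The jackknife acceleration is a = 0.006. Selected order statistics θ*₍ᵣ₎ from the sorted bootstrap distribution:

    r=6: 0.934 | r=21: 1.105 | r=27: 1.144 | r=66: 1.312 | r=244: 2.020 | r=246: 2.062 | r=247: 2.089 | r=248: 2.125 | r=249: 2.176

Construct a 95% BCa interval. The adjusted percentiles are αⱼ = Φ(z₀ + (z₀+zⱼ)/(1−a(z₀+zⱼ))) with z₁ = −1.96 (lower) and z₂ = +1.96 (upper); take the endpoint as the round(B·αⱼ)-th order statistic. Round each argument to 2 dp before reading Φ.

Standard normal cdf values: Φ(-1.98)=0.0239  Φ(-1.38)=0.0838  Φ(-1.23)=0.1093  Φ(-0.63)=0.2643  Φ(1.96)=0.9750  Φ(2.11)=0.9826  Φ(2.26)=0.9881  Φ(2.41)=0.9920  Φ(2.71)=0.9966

(1.144, 2.176)

Lower: z₀ + z₁ = 0.358 + (-1.960) = -1.602; 1 − a(z₀+z₁) = 1 − (0.006)(-1.602) = 1.0096; argument = 0.358 + (-1.602)/1.0096 = -1.2287 → -1.23.
α₁ = Φ(-1.23) = 0.1093; rank = round(250 × 0.1093) = 27; θ*₍27₎ = 1.144.
Upper: z₀ + z₂ = 2.318; 1 − a(z₀+z₂) = 0.9861; argument = 2.7087 → 2.71; α₂ = 0.9966; rank = 249; θ*₍249₎ = 2.176.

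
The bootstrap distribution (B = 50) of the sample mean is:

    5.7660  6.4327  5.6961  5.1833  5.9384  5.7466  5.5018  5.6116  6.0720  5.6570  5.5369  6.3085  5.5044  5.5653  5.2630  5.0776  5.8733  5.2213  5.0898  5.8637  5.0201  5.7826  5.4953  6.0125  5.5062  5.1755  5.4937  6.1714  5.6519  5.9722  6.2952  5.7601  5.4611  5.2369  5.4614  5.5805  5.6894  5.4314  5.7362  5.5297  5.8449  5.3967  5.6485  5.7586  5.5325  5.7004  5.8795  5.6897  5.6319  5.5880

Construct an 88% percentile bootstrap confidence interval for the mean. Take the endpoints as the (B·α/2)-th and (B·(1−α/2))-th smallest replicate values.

(5.0898, 6.1714)

Sorted replicates: 5.0201, 5.0776, 5.0898, 5.1755, 5.1833, 5.2213, 5.2369, 5.2630, 5.3967, 5.4314, 5.4611, 5.4614, 5.4937, 5.4953, 5.5018, 5.5044, 5.5062, 5.5297, 5.5325, 5.5369, 5.5653, 5.5805, 5.5880, 5.6116, 5.6319, 5.6485, 5.6519, 5.6570, 5.6894, 5.6897, 5.6961, 5.7004, 5.7362, 5.7466, 5.7586, 5.7601, 5.7660, 5.7826, 5.8449, 5.8637, 5.8733, 5.8795, 5.9384, 5.9722, 6.0125, 6.0720, 6.1714, 6.2952, 6.3085, 6.4327
α = 0.12; lower rank = 50 × 0.060 = 3; upper rank = 50 × 0.940 = 47.
The 3rd smallest replicate is 5.0898; the 47th is 6.1714.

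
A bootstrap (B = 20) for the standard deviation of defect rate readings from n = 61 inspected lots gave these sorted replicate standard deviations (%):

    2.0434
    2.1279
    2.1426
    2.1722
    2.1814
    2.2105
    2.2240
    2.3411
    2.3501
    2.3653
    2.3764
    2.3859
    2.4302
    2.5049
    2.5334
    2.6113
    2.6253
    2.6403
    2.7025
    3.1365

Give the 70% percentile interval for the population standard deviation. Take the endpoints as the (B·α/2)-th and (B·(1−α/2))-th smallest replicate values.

(2.1426, 2.6253)

α = 0.30; lower rank = 20 × 0.150 = 3; upper rank = 20 × 0.850 = 17.
The 3rd smallest replicate is 2.1426; the 17th is 2.6253.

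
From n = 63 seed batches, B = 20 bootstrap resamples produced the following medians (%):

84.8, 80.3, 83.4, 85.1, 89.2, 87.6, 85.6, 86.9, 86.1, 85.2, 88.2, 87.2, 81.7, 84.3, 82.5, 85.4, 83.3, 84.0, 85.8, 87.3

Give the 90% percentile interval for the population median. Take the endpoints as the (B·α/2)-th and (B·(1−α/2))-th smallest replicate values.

(80.3, 88.2)

Sorted replicates: 80.3, 81.7, 82.5, 83.3, 83.4, 84.0, 84.3, 84.8, 85.1, 85.2, 85.4, 85.6, 85.8, 86.1, 86.9, 87.2, 87.3, 87.6, 88.2, 89.2
α = 0.10; lower rank = 20 × 0.050 = 1; upper rank = 20 × 0.950 = 19.
The 1st smallest replicate is 80.3; the 19th is 88.2.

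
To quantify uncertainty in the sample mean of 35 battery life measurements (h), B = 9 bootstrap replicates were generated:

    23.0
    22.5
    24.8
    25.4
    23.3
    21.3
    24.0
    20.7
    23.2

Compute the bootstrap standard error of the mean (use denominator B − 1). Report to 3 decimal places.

SE* = 1.517

Bootstrap SE is the standard deviation of the 9 replicate means.
Mean of replicates: (23.0 + 22.5 + 24.8 + 25.4 + 23.3 + 21.3 + 24.0 + 20.7 + 23.2) / 9 = 208.2000 / 9 = 23.1333
Sum of squared deviations: (−0.1333)² + (−0.6333)² + (+1.6667)² + (+2.2667)² + (+0.1667)² + (−1.8333)² + (+0.8667)² + (−2.4333)² + (+0.0667)² = 18.4000
Variance = 18.4000 / 8 = 2.3000
SE* = √2.3000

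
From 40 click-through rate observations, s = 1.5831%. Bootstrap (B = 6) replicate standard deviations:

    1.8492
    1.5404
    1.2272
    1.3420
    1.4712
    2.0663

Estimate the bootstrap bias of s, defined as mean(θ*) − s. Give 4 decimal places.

mean(θ*) = (1.8492 + 1.5404 + 1.2272 + 1.3420 + 1.4712 + 2.0663) / 6 = 1.58272
bias = 1.58272 − 1.5831

bias = −0.0004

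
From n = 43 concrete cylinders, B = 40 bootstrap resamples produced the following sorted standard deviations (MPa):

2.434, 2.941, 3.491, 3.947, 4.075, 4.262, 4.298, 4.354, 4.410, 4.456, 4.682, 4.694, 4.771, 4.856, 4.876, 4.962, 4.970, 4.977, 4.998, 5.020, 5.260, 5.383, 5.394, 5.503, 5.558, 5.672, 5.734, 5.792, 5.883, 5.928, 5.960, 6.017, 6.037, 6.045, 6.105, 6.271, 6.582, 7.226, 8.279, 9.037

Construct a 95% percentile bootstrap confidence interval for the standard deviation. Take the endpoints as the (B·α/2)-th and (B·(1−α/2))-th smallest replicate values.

(2.434, 8.279)

α = 0.05; lower rank = 40 × 0.025 = 1; upper rank = 40 × 0.975 = 39.
The 1st smallest replicate is 2.434; the 39th is 8.279.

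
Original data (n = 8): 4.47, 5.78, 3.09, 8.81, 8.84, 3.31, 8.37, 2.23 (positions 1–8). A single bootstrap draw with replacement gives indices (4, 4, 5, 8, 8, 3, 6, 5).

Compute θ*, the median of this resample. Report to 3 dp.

Resample values: 8.81, 8.81, 8.84, 2.23, 2.23, 3.09, 3.31, 8.84.
Sorted: 2.23, 2.23, 3.09, 3.31, 8.81, 8.81, 8.84, 8.84
Median = average of the two middle values = 6.060

θ* = 6.060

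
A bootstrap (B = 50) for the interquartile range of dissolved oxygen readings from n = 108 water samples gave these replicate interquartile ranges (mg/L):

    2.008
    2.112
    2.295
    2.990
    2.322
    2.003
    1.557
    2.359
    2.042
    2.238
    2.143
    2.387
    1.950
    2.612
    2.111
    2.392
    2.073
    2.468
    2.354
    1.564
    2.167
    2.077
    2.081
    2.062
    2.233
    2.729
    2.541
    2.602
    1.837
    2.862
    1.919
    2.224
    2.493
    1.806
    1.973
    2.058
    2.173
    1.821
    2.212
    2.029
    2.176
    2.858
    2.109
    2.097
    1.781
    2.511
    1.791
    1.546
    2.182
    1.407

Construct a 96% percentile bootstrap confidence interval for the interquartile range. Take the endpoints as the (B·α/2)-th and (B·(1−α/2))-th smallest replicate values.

(1.407, 2.862)

Sorted replicates: 1.407, 1.546, 1.557, 1.564, 1.781, 1.791, 1.806, 1.821, 1.837, 1.919, 1.950, 1.973, 2.003, 2.008, 2.029, 2.042, 2.058, 2.062, 2.073, 2.077, 2.081, 2.097, 2.109, 2.111, 2.112, 2.143, 2.167, 2.173, 2.176, 2.182, 2.212, 2.224, 2.233, 2.238, 2.295, 2.322, 2.354, 2.359, 2.387, 2.392, 2.468, 2.493, 2.511, 2.541, 2.602, 2.612, 2.729, 2.858, 2.862, 2.990
α = 0.04; lower rank = 50 × 0.020 = 1; upper rank = 50 × 0.980 = 49.
The 1st smallest replicate is 1.407; the 49th is 2.862.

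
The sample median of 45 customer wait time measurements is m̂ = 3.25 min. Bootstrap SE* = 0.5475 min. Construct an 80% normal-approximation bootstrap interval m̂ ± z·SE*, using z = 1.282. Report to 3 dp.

Margin = 1.282 × 0.5475 = 0.7019
Interval: 3.25 ± 0.7019

(2.548, 3.952)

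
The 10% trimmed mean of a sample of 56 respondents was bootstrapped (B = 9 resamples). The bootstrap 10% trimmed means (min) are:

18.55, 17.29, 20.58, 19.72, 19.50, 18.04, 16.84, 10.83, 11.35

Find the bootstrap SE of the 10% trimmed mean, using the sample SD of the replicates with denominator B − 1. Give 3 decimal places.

SE* = 3.536

Bootstrap SE is the standard deviation of the 9 replicate 10% trimmed means.
Mean of replicates: (18.55 + 17.29 + 20.58 + 19.72 + 19.50 + 18.04 + 16.84 + 10.83 + 11.35) / 9 = 152.7000 / 9 = 16.9667
Sum of squared deviations: (+1.5833)² + (+0.3233)² + (+3.6133)² + (+2.7533)² + (+2.5333)² + (+1.0733)² + (−0.1267)² + (−6.1367)² + (−5.6167)² = 100.0400
Variance = 100.0400 / 8 = 12.5050
SE* = √12.5050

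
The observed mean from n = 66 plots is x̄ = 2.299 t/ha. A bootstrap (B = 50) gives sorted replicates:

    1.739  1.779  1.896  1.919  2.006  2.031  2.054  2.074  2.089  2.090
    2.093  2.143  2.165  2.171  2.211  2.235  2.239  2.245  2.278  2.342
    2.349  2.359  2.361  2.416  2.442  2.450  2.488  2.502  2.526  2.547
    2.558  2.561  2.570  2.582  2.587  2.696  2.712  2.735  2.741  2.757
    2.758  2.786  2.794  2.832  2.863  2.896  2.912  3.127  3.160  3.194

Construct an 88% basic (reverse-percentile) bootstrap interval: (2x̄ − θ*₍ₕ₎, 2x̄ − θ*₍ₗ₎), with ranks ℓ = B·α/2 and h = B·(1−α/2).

Percentile endpoints at ranks 3 and 47: θ*₍3₎ = 1.896, θ*₍47₎ = 2.912.
Basic interval reflects these around x̄:
  lower = 2 × 2.299 − 2.912 = 1.686
  upper = 2 × 2.299 − 1.896 = 2.702

(1.686, 2.702)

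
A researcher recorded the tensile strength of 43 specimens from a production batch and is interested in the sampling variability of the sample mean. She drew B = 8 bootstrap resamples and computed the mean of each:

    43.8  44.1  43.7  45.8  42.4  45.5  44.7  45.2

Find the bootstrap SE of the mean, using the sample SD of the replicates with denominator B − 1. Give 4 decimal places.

Bootstrap SE is the standard deviation of the 8 replicate means.
Mean of replicates: (43.8 + 44.1 + 43.7 + 45.8 + 42.4 + 45.5 + 44.7 + 45.2) / 8 = 355.20000 / 8 = 44.40000
Sum of squared deviations: (−0.60000)² + (−0.30000)² + (−0.70000)² + (+1.40000)² + (−2.00000)² + (+1.10000)² + (+0.30000)² + (+0.80000)² = 8.84000
Variance = 8.84000 / 7 = 1.26286
SE* = √1.26286

SE* = 1.1238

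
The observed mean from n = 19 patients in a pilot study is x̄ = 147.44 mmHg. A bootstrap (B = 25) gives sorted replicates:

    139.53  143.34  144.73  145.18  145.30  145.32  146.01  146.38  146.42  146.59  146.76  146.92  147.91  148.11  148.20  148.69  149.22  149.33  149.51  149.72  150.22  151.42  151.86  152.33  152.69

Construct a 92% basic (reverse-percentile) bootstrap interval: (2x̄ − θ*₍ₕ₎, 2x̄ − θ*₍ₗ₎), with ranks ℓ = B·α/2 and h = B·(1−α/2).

Percentile endpoints at ranks 1 and 24: θ*₍1₎ = 139.53, θ*₍24₎ = 152.33.
Basic interval reflects these around x̄:
  lower = 2 × 147.44 − 152.33 = 142.55
  upper = 2 × 147.44 − 139.53 = 155.35

(142.55, 155.35)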